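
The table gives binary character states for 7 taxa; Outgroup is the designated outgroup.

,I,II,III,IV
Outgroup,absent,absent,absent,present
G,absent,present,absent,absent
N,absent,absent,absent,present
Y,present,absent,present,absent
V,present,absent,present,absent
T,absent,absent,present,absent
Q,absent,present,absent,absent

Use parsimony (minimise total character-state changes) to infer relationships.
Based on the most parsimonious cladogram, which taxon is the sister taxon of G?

Character polarity is set by the outgroup: the derived state is whichever differs from the outgroup's state, so for IV the derived state is 'absent', and for the remaining characters it is 'present'.
Only V and Y show the derived state 'present' for I, supporting them as a clade.
Only G and Q show the derived state 'present' for II, supporting them as a clade.
Only T, V, and Y show the derived state 'present' for III, supporting them as a clade.
IV (derived state 'absent') is shared by G, Q, T, V, and Y — a synapomorphy uniting that clade.
Most parsimonious ingroup topology: (((G,Q),((Y,V),T)),N).
G and Q form a cherry on this tree, so they are sister taxa.

Q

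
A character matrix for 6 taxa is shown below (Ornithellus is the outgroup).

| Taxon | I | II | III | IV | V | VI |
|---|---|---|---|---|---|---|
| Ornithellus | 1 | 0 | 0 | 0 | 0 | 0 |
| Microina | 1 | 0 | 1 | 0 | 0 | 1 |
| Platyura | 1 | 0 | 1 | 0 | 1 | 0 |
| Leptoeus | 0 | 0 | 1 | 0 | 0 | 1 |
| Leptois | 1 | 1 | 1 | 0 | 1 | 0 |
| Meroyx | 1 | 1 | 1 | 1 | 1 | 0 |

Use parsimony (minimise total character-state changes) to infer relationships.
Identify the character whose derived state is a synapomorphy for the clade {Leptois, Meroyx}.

Character polarity is set by the outgroup: the derived state is whichever differs from the outgroup's state, so for I the derived state is '0', and for the remaining characters it is '1'.
I (derived state '0') is unique to Leptoeus (autapomorphy; uninformative for grouping).
Only Leptois and Meroyx show the derived state '1' for II, supporting them as a clade.
All ingroup taxa share the derived state '1' for III; it defines the ingroup but does not resolve relationships within it.
IV: derived state '1' in Meroyx only — an autapomorphy, so it tells us nothing about relationships among taxa.
V (derived state '1') is shared by Leptois, Meroyx, and Platyura — a synapomorphy uniting that clade.
VI (derived state '1') is shared by Leptoeus and Microina — a synapomorphy uniting that clade.
Most parsimonious ingroup topology: ((Microina,Leptoeus),(Platyura,(Leptois,Meroyx))).
The clade {Leptois, Meroyx} is supported by II: its derived state '1' occurs in exactly those taxa and in no other taxon (including the outgroup).

II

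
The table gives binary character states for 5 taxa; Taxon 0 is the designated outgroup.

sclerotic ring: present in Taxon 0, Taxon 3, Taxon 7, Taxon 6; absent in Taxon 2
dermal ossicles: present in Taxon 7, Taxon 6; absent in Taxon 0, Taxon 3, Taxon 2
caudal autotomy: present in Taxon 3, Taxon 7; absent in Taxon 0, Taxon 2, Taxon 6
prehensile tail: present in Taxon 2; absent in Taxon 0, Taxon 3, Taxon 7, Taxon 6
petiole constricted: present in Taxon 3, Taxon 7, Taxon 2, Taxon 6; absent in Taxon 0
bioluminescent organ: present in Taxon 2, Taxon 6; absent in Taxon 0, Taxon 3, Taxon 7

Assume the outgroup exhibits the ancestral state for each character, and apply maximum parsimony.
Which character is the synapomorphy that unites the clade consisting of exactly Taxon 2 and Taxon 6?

Character polarity is set by the outgroup: the derived state is whichever differs from the outgroup's state, so for sclerotic ring the derived state is 'absent', and for the remaining characters it is 'present'.
sclerotic ring (derived state 'absent') is unique to Taxon 2 (autapomorphy; uninformative for grouping).
dermal ossicles (state 'present') occurs in Taxon 6 and Taxon 7 but conflicts with the nesting implied by the other characters — most parsimoniously interpreted as homoplasy.
caudal autotomy: derived state 'present' in Taxon 3 and Taxon 7 only — synapomorphy for {Taxon 3, Taxon 7}.
prehensile tail (derived state 'present') is unique to Taxon 2 (autapomorphy; uninformative for grouping).
All ingroup taxa share the derived state 'present' for petiole constricted; it defines the ingroup but does not resolve relationships within it.
Only Taxon 2 and Taxon 6 show the derived state 'present' for bioluminescent organ, supporting them as a clade.
Most parsimonious ingroup topology: ((Taxon 3,Taxon 7),(Taxon 2,Taxon 6)).
The clade {Taxon 2, Taxon 6} is supported by bioluminescent organ: its derived state 'present' occurs in exactly those taxa and in no other taxon (including the outgroup).

bioluminescent organ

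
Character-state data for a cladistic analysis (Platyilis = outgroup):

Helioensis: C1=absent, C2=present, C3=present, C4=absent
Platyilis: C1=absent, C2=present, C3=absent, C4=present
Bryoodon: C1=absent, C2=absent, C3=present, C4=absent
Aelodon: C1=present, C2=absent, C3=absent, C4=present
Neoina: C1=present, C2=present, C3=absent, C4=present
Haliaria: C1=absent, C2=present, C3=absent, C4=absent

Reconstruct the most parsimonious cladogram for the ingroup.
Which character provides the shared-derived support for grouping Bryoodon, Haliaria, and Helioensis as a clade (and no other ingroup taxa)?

C4

Character polarity is set by the outgroup: the derived state is whichever differs from the outgroup's state, so for C2, C4 the derived state is 'absent', and for the remaining characters it is 'present'.
C1: derived state 'present' in Aelodon and Neoina only — synapomorphy for {Aelodon, Neoina}.
C2 groups Aelodon and Bryoodon, which is incompatible with the clades supported by the remaining characters; treating it as convergent (homoplasy) costs fewer steps than any alternative tree.
C3 (derived state 'present') is shared by Bryoodon and Helioensis — a synapomorphy uniting that clade.
Only Bryoodon, Haliaria, and Helioensis show the derived state 'absent' for C4, supporting them as a clade.
Most parsimonious ingroup topology: ((Neoina,Aelodon),((Bryoodon,Helioensis),Haliaria)).
The clade {Bryoodon, Haliaria, Helioensis} is supported by C4: its derived state 'absent' occurs in exactly those taxa and in no other taxon (including the outgroup).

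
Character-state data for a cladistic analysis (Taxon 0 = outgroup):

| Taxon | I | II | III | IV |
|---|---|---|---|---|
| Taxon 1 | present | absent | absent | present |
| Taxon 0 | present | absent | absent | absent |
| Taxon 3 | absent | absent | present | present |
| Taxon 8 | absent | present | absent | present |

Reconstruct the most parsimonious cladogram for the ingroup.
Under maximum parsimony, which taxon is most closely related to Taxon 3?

Character polarity is set by the outgroup: the derived state is whichever differs from the outgroup's state, so for I the derived state is 'absent', and for the remaining characters it is 'present'.
Only Taxon 3 and Taxon 8 show the derived state 'absent' for I, supporting them as a clade.
II (derived state 'present') is unique to Taxon 8 (autapomorphy; uninformative for grouping).
III (derived state 'present') is unique to Taxon 3 (autapomorphy; uninformative for grouping).
All ingroup taxa share the derived state 'present' for IV; it defines the ingroup but does not resolve relationships within it.
Most parsimonious ingroup topology: ((Taxon 3,Taxon 8),Taxon 1).
Taxon 3 and Taxon 8 form a cherry on this tree, so they are sister taxa.

Taxon 8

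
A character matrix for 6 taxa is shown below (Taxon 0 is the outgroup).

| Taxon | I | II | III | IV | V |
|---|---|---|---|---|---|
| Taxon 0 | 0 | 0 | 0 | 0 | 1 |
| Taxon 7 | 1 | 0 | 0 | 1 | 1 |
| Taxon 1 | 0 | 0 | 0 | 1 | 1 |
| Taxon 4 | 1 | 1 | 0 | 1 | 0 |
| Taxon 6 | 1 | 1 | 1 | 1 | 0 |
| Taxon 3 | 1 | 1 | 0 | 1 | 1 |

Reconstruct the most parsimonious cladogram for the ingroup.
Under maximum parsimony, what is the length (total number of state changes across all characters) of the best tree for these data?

Character polarity is set by the outgroup: the derived state is whichever differs from the outgroup's state, so for V the derived state is '0', and for the remaining characters it is '1'.
I (derived state '1') is shared by Taxon 3, Taxon 4, Taxon 6, and Taxon 7 — a synapomorphy uniting that clade.
Only Taxon 3, Taxon 4, and Taxon 6 show the derived state '1' for II, supporting them as a clade.
III (derived state '1') is unique to Taxon 6 (autapomorphy; uninformative for grouping).
IV (derived state '1') is shared by all ingroup taxa — unites the whole ingroup.
V (derived state '0') is shared by Taxon 4 and Taxon 6 — a synapomorphy uniting that clade.
Most parsimonious ingroup topology: ((Taxon 7,((Taxon 4,Taxon 6),Taxon 3)),Taxon 1).
Changes per character on this tree: I: 1; II: 1; III: 1; IV: 1; V: 1.
Total = 5.

5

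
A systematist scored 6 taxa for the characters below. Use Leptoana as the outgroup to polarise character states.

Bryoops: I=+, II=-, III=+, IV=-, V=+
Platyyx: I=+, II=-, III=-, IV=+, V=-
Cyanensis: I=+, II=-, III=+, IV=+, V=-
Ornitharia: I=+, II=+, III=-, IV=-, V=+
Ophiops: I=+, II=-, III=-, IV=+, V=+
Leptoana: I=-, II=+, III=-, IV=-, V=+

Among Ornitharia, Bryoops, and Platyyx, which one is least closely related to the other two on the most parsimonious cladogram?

Ornitharia

Character polarity is set by the outgroup: the derived state is whichever differs from the outgroup's state, so for II, V the derived state is '-', and for the remaining characters it is '+'.
I (derived state '+') is shared by all ingroup taxa — unites the whole ingroup.
II: derived state '-' in Bryoops, Cyanensis, Ophiops, and Platyyx only — synapomorphy for {Bryoops, Cyanensis, Ophiops, Platyyx}.
III (state '+') occurs in Bryoops and Cyanensis but conflicts with the nesting implied by the other characters — most parsimoniously interpreted as homoplasy.
Only Cyanensis, Ophiops, and Platyyx show the derived state '+' for IV, supporting them as a clade.
V (derived state '-') is shared by Cyanensis and Platyyx — a synapomorphy uniting that clade.
Most parsimonious ingroup topology: ((((Cyanensis,Platyyx),Ophiops),Bryoops),Ornitharia).
Bryoops and Platyyx share a more recent common ancestor with each other than either does with Ornitharia, so Ornitharia is the least closely related of the three.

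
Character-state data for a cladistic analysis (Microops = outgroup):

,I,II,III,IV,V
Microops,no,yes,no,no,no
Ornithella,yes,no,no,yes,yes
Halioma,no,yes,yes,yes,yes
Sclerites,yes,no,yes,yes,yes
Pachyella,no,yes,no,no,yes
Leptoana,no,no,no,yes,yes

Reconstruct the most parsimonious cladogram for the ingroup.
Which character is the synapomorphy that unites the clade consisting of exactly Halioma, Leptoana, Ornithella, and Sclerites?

IV

Character polarity is set by the outgroup: the derived state is whichever differs from the outgroup's state, so for II the derived state is 'no', and for the remaining characters it is 'yes'.
Only Ornithella and Sclerites show the derived state 'yes' for I, supporting them as a clade.
II: derived state 'no' in Leptoana, Ornithella, and Sclerites only — synapomorphy for {Leptoana, Ornithella, Sclerites}.
III groups Halioma and Sclerites, which is incompatible with the clades supported by the remaining characters; treating it as convergent (homoplasy) costs fewer steps than any alternative tree.
IV: derived state 'yes' in Halioma, Leptoana, Ornithella, and Sclerites only — synapomorphy for {Halioma, Leptoana, Ornithella, Sclerites}.
All ingroup taxa share the derived state 'yes' for V; it defines the ingroup but does not resolve relationships within it.
Most parsimonious ingroup topology: ((((Ornithella,Sclerites),Leptoana),Halioma),Pachyella).
The clade {Halioma, Leptoana, Ornithella, Sclerites} is supported by IV: its derived state 'yes' occurs in exactly those taxa and in no other taxon (including the outgroup).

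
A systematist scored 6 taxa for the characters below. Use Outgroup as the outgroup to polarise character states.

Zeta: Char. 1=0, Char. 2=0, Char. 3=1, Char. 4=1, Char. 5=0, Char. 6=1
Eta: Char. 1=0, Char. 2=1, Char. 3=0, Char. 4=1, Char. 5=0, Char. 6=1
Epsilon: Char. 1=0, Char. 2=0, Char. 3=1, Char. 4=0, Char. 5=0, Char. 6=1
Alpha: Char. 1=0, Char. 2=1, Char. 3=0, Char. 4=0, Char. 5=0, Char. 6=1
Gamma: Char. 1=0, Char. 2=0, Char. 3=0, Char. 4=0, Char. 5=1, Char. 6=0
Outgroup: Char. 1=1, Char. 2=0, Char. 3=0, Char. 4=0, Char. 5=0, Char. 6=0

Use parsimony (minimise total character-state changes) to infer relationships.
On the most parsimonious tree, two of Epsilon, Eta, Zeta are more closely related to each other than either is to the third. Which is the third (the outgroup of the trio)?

Eta

Character polarity is set by the outgroup: the derived state is whichever differs from the outgroup's state, so for Char. 1 the derived state is '0', and for the remaining characters it is '1'.
Char. 1 (derived state '0') is shared by all ingroup taxa — unites the whole ingroup.
Char. 2 (derived state '1') is shared by Alpha and Eta — a synapomorphy uniting that clade.
Only Epsilon and Zeta show the derived state '1' for Char. 3, supporting them as a clade.
Char. 4 groups Eta and Zeta, which is incompatible with the clades supported by the remaining characters; treating it as convergent (homoplasy) costs fewer steps than any alternative tree.
Char. 5 (derived state '1') is unique to Gamma (autapomorphy; uninformative for grouping).
Char. 6: derived state '1' in Alpha, Epsilon, Eta, and Zeta only — synapomorphy for {Alpha, Epsilon, Eta, Zeta}.
Most parsimonious ingroup topology: (((Eta,Alpha),(Epsilon,Zeta)),Gamma).
Zeta and Epsilon share a more recent common ancestor with each other than either does with Eta, so Eta is the least closely related of the three.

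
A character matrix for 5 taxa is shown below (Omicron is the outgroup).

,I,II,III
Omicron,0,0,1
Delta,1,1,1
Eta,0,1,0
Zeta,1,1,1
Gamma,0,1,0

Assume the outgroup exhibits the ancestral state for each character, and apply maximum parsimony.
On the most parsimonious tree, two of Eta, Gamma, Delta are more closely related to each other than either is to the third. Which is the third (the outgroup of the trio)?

Character polarity is set by the outgroup: the derived state is whichever differs from the outgroup's state, so for III the derived state is '0', and for the remaining characters it is '1'.
Only Delta and Zeta show the derived state '1' for I, supporting them as a clade.
All ingroup taxa share the derived state '1' for II; it defines the ingroup but does not resolve relationships within it.
III: derived state '0' in Eta and Gamma only — synapomorphy for {Eta, Gamma}.
Most parsimonious ingroup topology: ((Delta,Zeta),(Eta,Gamma)).
Gamma and Eta share a more recent common ancestor with each other than either does with Delta, so Delta is the least closely related of the three.

Delta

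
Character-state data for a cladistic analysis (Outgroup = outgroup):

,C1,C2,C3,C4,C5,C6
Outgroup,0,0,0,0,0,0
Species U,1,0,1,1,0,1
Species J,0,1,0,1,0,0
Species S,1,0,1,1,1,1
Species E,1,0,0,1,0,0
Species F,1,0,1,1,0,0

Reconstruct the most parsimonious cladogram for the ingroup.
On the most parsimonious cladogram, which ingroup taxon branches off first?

Species J

The outgroup has state '0' for every character, so '1' is the derived state throughout.
C1: derived state '1' in Species E, Species F, Species S, and Species U only — synapomorphy for {Species E, Species F, Species S, Species U}.
C2 (derived state '1') is unique to Species J (autapomorphy; uninformative for grouping).
Only Species F, Species S, and Species U show the derived state '1' for C3, supporting them as a clade.
All ingroup taxa share the derived state '1' for C4; it defines the ingroup but does not resolve relationships within it.
C5: derived state '1' in Species S only — an autapomorphy, so it tells us nothing about relationships among taxa.
Only Species S and Species U show the derived state '1' for C6, supporting them as a clade.
Most parsimonious ingroup topology: ((((Species U,Species S),Species F),Species E),Species J).
Species J is sister to the clade containing all other ingroup taxa, so it is the earliest-diverging (most basal) ingroup lineage.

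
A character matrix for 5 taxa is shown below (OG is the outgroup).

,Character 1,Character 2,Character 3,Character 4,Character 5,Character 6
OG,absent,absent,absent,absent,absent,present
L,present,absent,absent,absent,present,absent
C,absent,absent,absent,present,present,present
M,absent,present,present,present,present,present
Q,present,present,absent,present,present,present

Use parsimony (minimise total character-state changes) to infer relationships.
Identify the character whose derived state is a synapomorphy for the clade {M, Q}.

Character 2

Character polarity is set by the outgroup: the derived state is whichever differs from the outgroup's state, so for Character 6 the derived state is 'absent', and for the remaining characters it is 'present'.
Character 1 groups L and Q, which is incompatible with the clades supported by the remaining characters; treating it as convergent (homoplasy) costs fewer steps than any alternative tree.
Character 2 (derived state 'present') is shared by M and Q — a synapomorphy uniting that clade.
Character 3: derived state 'present' in M only — an autapomorphy, so it tells us nothing about relationships among taxa.
Only C, M, and Q show the derived state 'present' for Character 4, supporting them as a clade.
All ingroup taxa share the derived state 'present' for Character 5; it defines the ingroup but does not resolve relationships within it.
Character 6 (derived state 'absent') is unique to L (autapomorphy; uninformative for grouping).
Most parsimonious ingroup topology: (L,(C,(M,Q))).
The clade {M, Q} is supported by Character 2: its derived state 'present' occurs in exactly those taxa and in no other taxon (including the outgroup).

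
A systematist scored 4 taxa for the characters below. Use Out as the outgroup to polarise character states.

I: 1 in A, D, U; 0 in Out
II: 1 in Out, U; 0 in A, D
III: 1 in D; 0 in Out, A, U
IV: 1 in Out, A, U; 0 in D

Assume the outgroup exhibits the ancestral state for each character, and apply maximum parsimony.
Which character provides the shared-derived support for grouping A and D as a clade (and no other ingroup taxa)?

Character polarity is set by the outgroup: the derived state is whichever differs from the outgroup's state, so for II, IV the derived state is '0', and for the remaining characters it is '1'.
I (derived state '1') is shared by all ingroup taxa — unites the whole ingroup.
II: derived state '0' in A and D only — synapomorphy for {A, D}.
III (derived state '1') is unique to D (autapomorphy; uninformative for grouping).
IV (derived state '0') is unique to D (autapomorphy; uninformative for grouping).
Most parsimonious ingroup topology: ((A,D),U).
The clade {A, D} is supported by II: its derived state '0' occurs in exactly those taxa and in no other taxon (including the outgroup).

II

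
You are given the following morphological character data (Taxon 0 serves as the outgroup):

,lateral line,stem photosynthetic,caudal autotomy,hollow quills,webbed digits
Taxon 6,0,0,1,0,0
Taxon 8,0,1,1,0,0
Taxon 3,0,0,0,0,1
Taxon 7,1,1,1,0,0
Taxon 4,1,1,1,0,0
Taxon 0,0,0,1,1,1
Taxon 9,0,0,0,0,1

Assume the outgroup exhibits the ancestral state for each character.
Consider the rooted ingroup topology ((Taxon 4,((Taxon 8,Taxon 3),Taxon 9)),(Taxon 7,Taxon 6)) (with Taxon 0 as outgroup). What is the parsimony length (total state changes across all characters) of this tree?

Map each character onto ((Taxon 4,((Taxon 8,Taxon 3),Taxon 9)),(Taxon 7,Taxon 6)) (rooted by Taxon 0) and count the minimum state changes it requires (Fitch parsimony):
lateral line: 2; stem photosynthetic: 3; caudal autotomy: 2; hollow quills: 1; webbed digits: 3.
Total tree length = 11.

11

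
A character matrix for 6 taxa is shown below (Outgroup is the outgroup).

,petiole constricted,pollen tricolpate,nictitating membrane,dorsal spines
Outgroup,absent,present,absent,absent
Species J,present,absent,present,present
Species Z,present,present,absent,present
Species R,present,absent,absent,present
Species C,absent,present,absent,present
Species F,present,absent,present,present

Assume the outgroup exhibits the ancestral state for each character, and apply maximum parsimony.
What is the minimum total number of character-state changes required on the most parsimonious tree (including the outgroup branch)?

4

Character polarity is set by the outgroup: the derived state is whichever differs from the outgroup's state, so for pollen tricolpate the derived state is 'absent', and for the remaining characters it is 'present'.
petiole constricted: derived state 'present' in Species F, Species J, Species R, and Species Z only — synapomorphy for {Species F, Species J, Species R, Species Z}.
pollen tricolpate: derived state 'absent' in Species F, Species J, and Species R only — synapomorphy for {Species F, Species J, Species R}.
Only Species F and Species J show the derived state 'present' for nictitating membrane, supporting them as a clade.
All ingroup taxa share the derived state 'present' for dorsal spines; it defines the ingroup but does not resolve relationships within it.
Most parsimonious ingroup topology: ((((Species J,Species F),Species R),Species Z),Species C).
Changes per character on this tree: petiole constricted: 1; pollen tricolpate: 1; nictitating membrane: 1; dorsal spines: 1.
Total = 4.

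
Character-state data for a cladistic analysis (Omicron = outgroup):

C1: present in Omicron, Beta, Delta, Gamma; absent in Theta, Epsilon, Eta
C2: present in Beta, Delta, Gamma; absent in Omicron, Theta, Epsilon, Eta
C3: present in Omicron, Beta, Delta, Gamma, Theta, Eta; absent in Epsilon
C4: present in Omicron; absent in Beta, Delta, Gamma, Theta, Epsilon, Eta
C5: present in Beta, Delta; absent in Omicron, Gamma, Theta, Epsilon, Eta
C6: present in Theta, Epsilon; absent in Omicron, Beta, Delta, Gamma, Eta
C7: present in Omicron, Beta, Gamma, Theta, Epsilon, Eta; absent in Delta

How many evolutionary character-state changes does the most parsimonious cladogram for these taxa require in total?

7

Character polarity is set by the outgroup: the derived state is whichever differs from the outgroup's state, so for C1, C3, C4, C7 the derived state is 'absent', and for the remaining characters it is 'present'.
Only Epsilon, Eta, and Theta show the derived state 'absent' for C1, supporting them as a clade.
C2 (derived state 'present') is shared by Beta, Delta, and Gamma — a synapomorphy uniting that clade.
C3: derived state 'absent' in Epsilon only — an autapomorphy, so it tells us nothing about relationships among taxa.
All ingroup taxa share the derived state 'absent' for C4; it defines the ingroup but does not resolve relationships within it.
C5: derived state 'present' in Beta and Delta only — synapomorphy for {Beta, Delta}.
C6 (derived state 'present') is shared by Epsilon and Theta — a synapomorphy uniting that clade.
C7 (derived state 'absent') is unique to Delta (autapomorphy; uninformative for grouping).
Most parsimonious ingroup topology: (((Beta,Delta),Gamma),((Theta,Epsilon),Eta)).
Changes per character on this tree: C1: 1; C2: 1; C3: 1; C4: 1; C5: 1; C6: 1; C7: 1.
Total = 7.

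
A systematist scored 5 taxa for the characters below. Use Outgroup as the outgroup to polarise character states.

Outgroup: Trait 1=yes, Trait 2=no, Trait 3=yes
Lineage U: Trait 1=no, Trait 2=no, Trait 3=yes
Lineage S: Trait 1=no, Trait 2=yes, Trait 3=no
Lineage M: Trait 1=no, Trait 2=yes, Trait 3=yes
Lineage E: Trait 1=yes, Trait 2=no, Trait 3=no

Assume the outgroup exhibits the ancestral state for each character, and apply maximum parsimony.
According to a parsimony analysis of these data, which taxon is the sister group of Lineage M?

Character polarity is set by the outgroup: the derived state is whichever differs from the outgroup's state, so for Trait 1, Trait 3 the derived state is 'no', and for the remaining characters it is 'yes'.
Only Lineage M, Lineage S, and Lineage U show the derived state 'no' for Trait 1, supporting them as a clade.
Only Lineage M and Lineage S show the derived state 'yes' for Trait 2, supporting them as a clade.
Trait 3 (state 'no') occurs in Lineage E and Lineage S but conflicts with the nesting implied by the other characters — most parsimoniously interpreted as homoplasy.
Most parsimonious ingroup topology: (((Lineage S,Lineage M),Lineage U),Lineage E).
Lineage M and Lineage S form a cherry on this tree, so they are sister taxa.

Lineage S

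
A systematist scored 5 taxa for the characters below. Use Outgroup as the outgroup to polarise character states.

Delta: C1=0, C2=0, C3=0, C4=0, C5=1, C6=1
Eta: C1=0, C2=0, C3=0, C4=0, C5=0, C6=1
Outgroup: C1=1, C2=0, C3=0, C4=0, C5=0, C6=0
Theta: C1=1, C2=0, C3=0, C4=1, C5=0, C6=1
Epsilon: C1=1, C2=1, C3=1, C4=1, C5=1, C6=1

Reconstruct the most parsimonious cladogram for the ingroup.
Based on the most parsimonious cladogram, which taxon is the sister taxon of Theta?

Character polarity is set by the outgroup: the derived state is whichever differs from the outgroup's state, so for C1 the derived state is '0', and for the remaining characters it is '1'.
Only Delta and Eta show the derived state '0' for C1, supporting them as a clade.
C2: derived state '1' in Epsilon only — an autapomorphy, so it tells us nothing about relationships among taxa.
C3: derived state '1' in Epsilon only — an autapomorphy, so it tells us nothing about relationships among taxa.
C4: derived state '1' in Epsilon and Theta only — synapomorphy for {Epsilon, Theta}.
C5 groups Delta and Epsilon, which is incompatible with the clades supported by the remaining characters; treating it as convergent (homoplasy) costs fewer steps than any alternative tree.
All ingroup taxa share the derived state '1' for C6; it defines the ingroup but does not resolve relationships within it.
Most parsimonious ingroup topology: ((Epsilon,Theta),(Eta,Delta)).
Theta and Epsilon form a cherry on this tree, so they are sister taxa.

Epsilon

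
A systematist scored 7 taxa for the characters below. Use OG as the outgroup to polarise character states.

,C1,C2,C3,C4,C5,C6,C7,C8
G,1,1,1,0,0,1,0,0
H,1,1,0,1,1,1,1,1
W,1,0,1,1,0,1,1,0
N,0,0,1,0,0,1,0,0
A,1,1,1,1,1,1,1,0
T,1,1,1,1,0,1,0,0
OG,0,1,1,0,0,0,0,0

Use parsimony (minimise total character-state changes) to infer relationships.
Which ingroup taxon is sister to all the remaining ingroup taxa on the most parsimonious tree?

Character polarity is set by the outgroup: the derived state is whichever differs from the outgroup's state, so for C2, C3 the derived state is '0', and for the remaining characters it is '1'.
C1: derived state '1' in A, G, H, T, and W only — synapomorphy for {A, G, H, T, W}.
C2 groups N and W, which is incompatible with the clades supported by the remaining characters; treating it as convergent (homoplasy) costs fewer steps than any alternative tree.
C3: derived state '0' in H only — an autapomorphy, so it tells us nothing about relationships among taxa.
C4 (derived state '1') is shared by A, H, T, and W — a synapomorphy uniting that clade.
C5: derived state '1' in A and H only — synapomorphy for {A, H}.
All ingroup taxa share the derived state '1' for C6; it defines the ingroup but does not resolve relationships within it.
C7: derived state '1' in A, H, and W only — synapomorphy for {A, H, W}.
C8: derived state '1' in H only — an autapomorphy, so it tells us nothing about relationships among taxa.
Most parsimonious ingroup topology: (N,(G,(((A,H),W),T))).
N is sister to the clade containing all other ingroup taxa, so it is the earliest-diverging (most basal) ingroup lineage.

N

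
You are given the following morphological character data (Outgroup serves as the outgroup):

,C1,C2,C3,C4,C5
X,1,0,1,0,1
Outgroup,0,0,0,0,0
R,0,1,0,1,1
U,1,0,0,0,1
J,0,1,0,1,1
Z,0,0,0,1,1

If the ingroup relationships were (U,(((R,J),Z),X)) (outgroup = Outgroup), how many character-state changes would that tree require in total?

Map each character onto (U,(((R,J),Z),X)) (rooted by Outgroup) and count the minimum state changes it requires (Fitch parsimony):
C1: 2; C2: 1; C3: 1; C4: 1; C5: 1.
Total tree length = 6.

6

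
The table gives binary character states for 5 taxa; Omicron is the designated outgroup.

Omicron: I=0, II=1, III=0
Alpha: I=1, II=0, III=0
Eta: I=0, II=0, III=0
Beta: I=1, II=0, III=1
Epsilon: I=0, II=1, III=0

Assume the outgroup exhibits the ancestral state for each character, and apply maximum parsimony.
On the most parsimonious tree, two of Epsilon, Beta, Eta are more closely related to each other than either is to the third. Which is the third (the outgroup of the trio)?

Epsilon

Character polarity is set by the outgroup: the derived state is whichever differs from the outgroup's state, so for II the derived state is '0', and for the remaining characters it is '1'.
Only Alpha and Beta show the derived state '1' for I, supporting them as a clade.
II (derived state '0') is shared by Alpha, Beta, and Eta — a synapomorphy uniting that clade.
III (derived state '1') is unique to Beta (autapomorphy; uninformative for grouping).
Most parsimonious ingroup topology: (((Alpha,Beta),Eta),Epsilon).
Beta and Eta share a more recent common ancestor with each other than either does with Epsilon, so Epsilon is the least closely related of the three.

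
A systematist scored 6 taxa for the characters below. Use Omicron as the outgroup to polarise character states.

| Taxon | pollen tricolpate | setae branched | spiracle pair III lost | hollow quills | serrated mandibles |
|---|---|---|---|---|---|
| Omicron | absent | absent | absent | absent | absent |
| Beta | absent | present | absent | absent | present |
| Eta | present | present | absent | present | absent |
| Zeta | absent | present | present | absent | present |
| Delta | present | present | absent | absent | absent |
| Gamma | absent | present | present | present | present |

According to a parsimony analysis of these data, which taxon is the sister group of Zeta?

The outgroup has state 'absent' for every character, so 'present' is the derived state throughout.
pollen tricolpate (derived state 'present') is shared by Delta and Eta — a synapomorphy uniting that clade.
setae branched (derived state 'present') is shared by all ingroup taxa — unites the whole ingroup.
spiracle pair III lost: derived state 'present' in Gamma and Zeta only — synapomorphy for {Gamma, Zeta}.
hollow quills (state 'present') occurs in Eta and Gamma but conflicts with the nesting implied by the other characters — most parsimoniously interpreted as homoplasy.
serrated mandibles: derived state 'present' in Beta, Gamma, and Zeta only — synapomorphy for {Beta, Gamma, Zeta}.
Most parsimonious ingroup topology: ((Beta,(Zeta,Gamma)),(Eta,Delta)).
Zeta and Gamma form a cherry on this tree, so they are sister taxa.

Gamma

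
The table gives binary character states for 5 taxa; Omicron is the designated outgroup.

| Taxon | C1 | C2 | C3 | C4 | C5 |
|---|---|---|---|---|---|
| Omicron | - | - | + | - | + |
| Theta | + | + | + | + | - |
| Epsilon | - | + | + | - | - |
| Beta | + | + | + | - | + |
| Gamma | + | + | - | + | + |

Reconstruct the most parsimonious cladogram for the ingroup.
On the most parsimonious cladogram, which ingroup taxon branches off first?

Character polarity is set by the outgroup: the derived state is whichever differs from the outgroup's state, so for C3, C5 the derived state is '-', and for the remaining characters it is '+'.
Only Beta, Gamma, and Theta show the derived state '+' for C1, supporting them as a clade.
All ingroup taxa share the derived state '+' for C2; it defines the ingroup but does not resolve relationships within it.
C3: derived state '-' in Gamma only — an autapomorphy, so it tells us nothing about relationships among taxa.
C4 (derived state '+') is shared by Gamma and Theta — a synapomorphy uniting that clade.
C5 groups Epsilon and Theta, which is incompatible with the clades supported by the remaining characters; treating it as convergent (homoplasy) costs fewer steps than any alternative tree.
Most parsimonious ingroup topology: (((Theta,Gamma),Beta),Epsilon).
Epsilon is sister to the clade containing all other ingroup taxa, so it is the earliest-diverging (most basal) ingroup lineage.

Epsilon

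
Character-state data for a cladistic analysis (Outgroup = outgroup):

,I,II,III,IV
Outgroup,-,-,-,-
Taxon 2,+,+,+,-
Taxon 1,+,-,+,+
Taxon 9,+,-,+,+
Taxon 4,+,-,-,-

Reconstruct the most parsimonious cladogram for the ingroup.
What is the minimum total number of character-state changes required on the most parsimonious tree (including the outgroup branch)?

The outgroup has state '-' for every character, so '+' is the derived state throughout.
All ingroup taxa share the derived state '+' for I; it defines the ingroup but does not resolve relationships within it.
II: derived state '+' in Taxon 2 only — an autapomorphy, so it tells us nothing about relationships among taxa.
III (derived state '+') is shared by Taxon 1, Taxon 2, and Taxon 9 — a synapomorphy uniting that clade.
Only Taxon 1 and Taxon 9 show the derived state '+' for IV, supporting them as a clade.
Most parsimonious ingroup topology: ((Taxon 2,(Taxon 1,Taxon 9)),Taxon 4).
Changes per character on this tree: I: 1; II: 1; III: 1; IV: 1.
Total = 4.

4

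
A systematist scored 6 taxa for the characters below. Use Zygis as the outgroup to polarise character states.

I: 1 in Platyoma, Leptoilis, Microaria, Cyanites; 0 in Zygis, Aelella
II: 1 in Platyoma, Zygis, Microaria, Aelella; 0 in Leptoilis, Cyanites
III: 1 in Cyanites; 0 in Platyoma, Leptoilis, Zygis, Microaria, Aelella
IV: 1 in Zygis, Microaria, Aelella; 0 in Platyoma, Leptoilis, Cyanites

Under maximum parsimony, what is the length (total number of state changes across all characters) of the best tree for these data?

4

Character polarity is set by the outgroup: the derived state is whichever differs from the outgroup's state, so for II, IV the derived state is '0', and for the remaining characters it is '1'.
Only Cyanites, Leptoilis, Microaria, and Platyoma show the derived state '1' for I, supporting them as a clade.
Only Cyanites and Leptoilis show the derived state '0' for II, supporting them as a clade.
III: derived state '1' in Cyanites only — an autapomorphy, so it tells us nothing about relationships among taxa.
IV (derived state '0') is shared by Cyanites, Leptoilis, and Platyoma — a synapomorphy uniting that clade.
Most parsimonious ingroup topology: ((Microaria,(Platyoma,(Leptoilis,Cyanites))),Aelella).
Changes per character on this tree: I: 1; II: 1; III: 1; IV: 1.
Total = 4.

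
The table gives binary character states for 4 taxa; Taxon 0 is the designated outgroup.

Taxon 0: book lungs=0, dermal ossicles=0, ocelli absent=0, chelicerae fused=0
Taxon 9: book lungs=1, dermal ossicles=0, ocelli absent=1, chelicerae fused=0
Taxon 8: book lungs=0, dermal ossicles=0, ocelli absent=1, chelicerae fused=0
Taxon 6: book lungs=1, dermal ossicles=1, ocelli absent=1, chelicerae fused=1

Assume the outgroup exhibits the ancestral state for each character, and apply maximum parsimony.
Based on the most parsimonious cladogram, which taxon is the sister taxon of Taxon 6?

Taxon 9

The outgroup has state '0' for every character, so '1' is the derived state throughout.
Only Taxon 6 and Taxon 9 show the derived state '1' for book lungs, supporting them as a clade.
dermal ossicles: derived state '1' in Taxon 6 only — an autapomorphy, so it tells us nothing about relationships among taxa.
ocelli absent (derived state '1') is shared by all ingroup taxa — unites the whole ingroup.
chelicerae fused (derived state '1') is unique to Taxon 6 (autapomorphy; uninformative for grouping).
Most parsimonious ingroup topology: ((Taxon 9,Taxon 6),Taxon 8).
Taxon 6 and Taxon 9 form a cherry on this tree, so they are sister taxa.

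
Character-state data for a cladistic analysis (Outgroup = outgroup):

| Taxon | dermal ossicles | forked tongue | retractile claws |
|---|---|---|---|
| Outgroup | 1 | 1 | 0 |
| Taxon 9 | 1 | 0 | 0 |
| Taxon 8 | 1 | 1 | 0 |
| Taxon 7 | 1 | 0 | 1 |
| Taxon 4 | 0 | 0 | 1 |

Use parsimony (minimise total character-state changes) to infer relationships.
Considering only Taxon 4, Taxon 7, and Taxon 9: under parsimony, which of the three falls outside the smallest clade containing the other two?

Taxon 9

Character polarity is set by the outgroup: the derived state is whichever differs from the outgroup's state, so for dermal ossicles, forked tongue the derived state is '0', and for the remaining characters it is '1'.
dermal ossicles: derived state '0' in Taxon 4 only — an autapomorphy, so it tells us nothing about relationships among taxa.
Only Taxon 4, Taxon 7, and Taxon 9 show the derived state '0' for forked tongue, supporting them as a clade.
retractile claws: derived state '1' in Taxon 4 and Taxon 7 only — synapomorphy for {Taxon 4, Taxon 7}.
Most parsimonious ingroup topology: ((Taxon 9,(Taxon 7,Taxon 4)),Taxon 8).
Taxon 4 and Taxon 7 share a more recent common ancestor with each other than either does with Taxon 9, so Taxon 9 is the least closely related of the three.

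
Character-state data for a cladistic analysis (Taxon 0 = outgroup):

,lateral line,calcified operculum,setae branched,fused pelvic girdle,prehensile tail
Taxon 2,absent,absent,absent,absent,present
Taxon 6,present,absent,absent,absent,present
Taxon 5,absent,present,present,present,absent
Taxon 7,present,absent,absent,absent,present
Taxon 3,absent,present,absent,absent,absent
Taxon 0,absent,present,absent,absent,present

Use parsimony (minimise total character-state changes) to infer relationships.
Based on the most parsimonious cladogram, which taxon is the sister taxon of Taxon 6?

Character polarity is set by the outgroup: the derived state is whichever differs from the outgroup's state, so for calcified operculum, prehensile tail the derived state is 'absent', and for the remaining characters it is 'present'.
lateral line: derived state 'present' in Taxon 6 and Taxon 7 only — synapomorphy for {Taxon 6, Taxon 7}.
Only Taxon 2, Taxon 6, and Taxon 7 show the derived state 'absent' for calcified operculum, supporting them as a clade.
setae branched: derived state 'present' in Taxon 5 only — an autapomorphy, so it tells us nothing about relationships among taxa.
fused pelvic girdle: derived state 'present' in Taxon 5 only — an autapomorphy, so it tells us nothing about relationships among taxa.
prehensile tail: derived state 'absent' in Taxon 3 and Taxon 5 only — synapomorphy for {Taxon 3, Taxon 5}.
Most parsimonious ingroup topology: ((Taxon 5,Taxon 3),((Taxon 6,Taxon 7),Taxon 2)).
Taxon 6 and Taxon 7 form a cherry on this tree, so they are sister taxa.

Taxon 7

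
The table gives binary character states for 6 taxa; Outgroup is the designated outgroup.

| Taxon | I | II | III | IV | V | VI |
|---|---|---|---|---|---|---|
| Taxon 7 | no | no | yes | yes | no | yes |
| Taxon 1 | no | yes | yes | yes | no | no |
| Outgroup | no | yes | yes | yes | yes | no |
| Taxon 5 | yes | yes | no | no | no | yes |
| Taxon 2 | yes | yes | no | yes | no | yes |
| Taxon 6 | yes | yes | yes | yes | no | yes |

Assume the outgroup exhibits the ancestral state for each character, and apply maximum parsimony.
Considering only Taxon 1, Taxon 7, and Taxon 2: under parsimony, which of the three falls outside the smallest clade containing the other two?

Taxon 1

Character polarity is set by the outgroup: the derived state is whichever differs from the outgroup's state, so for II, III, IV, V the derived state is 'no', and for the remaining characters it is 'yes'.
Only Taxon 2, Taxon 5, and Taxon 6 show the derived state 'yes' for I, supporting them as a clade.
II: derived state 'no' in Taxon 7 only — an autapomorphy, so it tells us nothing about relationships among taxa.
III: derived state 'no' in Taxon 2 and Taxon 5 only — synapomorphy for {Taxon 2, Taxon 5}.
IV (derived state 'no') is unique to Taxon 5 (autapomorphy; uninformative for grouping).
V (derived state 'no') is shared by all ingroup taxa — unites the whole ingroup.
Only Taxon 2, Taxon 5, Taxon 6, and Taxon 7 show the derived state 'yes' for VI, supporting them as a clade.
Most parsimonious ingroup topology: ((Taxon 7,(Taxon 6,(Taxon 5,Taxon 2))),Taxon 1).
Taxon 2 and Taxon 7 share a more recent common ancestor with each other than either does with Taxon 1, so Taxon 1 is the least closely related of the three.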